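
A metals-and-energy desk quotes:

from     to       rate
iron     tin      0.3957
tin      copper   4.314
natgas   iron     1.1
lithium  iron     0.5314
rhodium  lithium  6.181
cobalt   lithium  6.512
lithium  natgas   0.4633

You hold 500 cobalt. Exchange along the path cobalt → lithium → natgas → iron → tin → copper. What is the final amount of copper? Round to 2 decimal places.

500 cobalt × 6.512 = 3256 lithium
3256 lithium × 0.4633 = 1508.5048 natgas
1508.5048 natgas × 1.1 = 1659.35528 iron
1659.35528 iron × 0.3957 = 656.606884296 tin
656.606884296 tin × 4.314 = 2832.602098852944 copper

2832.60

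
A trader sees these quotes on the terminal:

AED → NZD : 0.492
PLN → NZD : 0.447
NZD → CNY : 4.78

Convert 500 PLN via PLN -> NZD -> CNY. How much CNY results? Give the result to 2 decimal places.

1068.33

500 PLN × 0.447 = 223.5 NZD
223.5 NZD × 4.78 = 1068.33 CNY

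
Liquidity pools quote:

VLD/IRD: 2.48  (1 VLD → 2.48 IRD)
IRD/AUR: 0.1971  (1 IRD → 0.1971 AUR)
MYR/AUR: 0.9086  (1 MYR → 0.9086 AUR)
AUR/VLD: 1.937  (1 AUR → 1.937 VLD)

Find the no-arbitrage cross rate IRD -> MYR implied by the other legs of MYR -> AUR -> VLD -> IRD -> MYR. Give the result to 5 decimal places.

0.22911

Known legs of the cycle: 0.9086 × 1.937 × 2.48 = 4.364696336
For no arbitrage the full-cycle product must be 1, so the missing rate is 1 / 4.364696336 ≈ 0.2291110.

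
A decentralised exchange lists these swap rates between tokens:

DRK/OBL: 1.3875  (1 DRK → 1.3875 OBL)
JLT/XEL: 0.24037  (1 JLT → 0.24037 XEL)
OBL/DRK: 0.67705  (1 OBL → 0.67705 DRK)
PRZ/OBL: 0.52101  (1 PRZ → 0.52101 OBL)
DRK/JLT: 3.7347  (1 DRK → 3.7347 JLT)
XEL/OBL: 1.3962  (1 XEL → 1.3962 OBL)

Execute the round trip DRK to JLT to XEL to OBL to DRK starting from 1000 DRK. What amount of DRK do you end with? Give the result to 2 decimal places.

848.60

1000 DRK × 3.7347 = 3734.7 JLT
3734.7 JLT × 0.24037 = 897.709839 XEL
897.709839 XEL × 1.3962 = 1253.3824772118 OBL
1253.3824772118 OBL × 0.67705 = 848.60260619624919 DRK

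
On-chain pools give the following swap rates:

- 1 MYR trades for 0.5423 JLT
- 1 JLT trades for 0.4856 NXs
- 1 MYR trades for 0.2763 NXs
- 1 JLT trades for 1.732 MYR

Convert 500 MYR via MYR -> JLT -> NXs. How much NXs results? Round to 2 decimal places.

131.67

500 MYR × 0.5423 = 271.15 JLT
271.15 JLT × 0.4856 = 131.67044 NXs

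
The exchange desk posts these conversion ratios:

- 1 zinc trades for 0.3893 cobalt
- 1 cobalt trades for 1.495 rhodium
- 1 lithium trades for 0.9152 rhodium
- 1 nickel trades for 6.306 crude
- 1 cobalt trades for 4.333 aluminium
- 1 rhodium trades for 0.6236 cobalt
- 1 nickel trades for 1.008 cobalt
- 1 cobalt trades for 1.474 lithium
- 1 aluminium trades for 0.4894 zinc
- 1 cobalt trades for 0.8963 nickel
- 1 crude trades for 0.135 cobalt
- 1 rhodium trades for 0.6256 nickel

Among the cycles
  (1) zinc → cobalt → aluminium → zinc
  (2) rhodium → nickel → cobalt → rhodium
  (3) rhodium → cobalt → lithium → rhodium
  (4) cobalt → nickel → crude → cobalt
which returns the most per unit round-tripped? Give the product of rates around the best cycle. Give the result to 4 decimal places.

(1) 0.3893 × 4.333 × 0.4894 = 0.82554
(2) 0.6256 × 1.008 × 1.495 = 0.94275
(3) 0.6236 × 1.474 × 0.9152 = 0.84124
(4) 0.8963 × 6.306 × 0.135 = 0.76303
Highest is cycle (2) at 0.9428 (≤1, no arbitrage).

0.9428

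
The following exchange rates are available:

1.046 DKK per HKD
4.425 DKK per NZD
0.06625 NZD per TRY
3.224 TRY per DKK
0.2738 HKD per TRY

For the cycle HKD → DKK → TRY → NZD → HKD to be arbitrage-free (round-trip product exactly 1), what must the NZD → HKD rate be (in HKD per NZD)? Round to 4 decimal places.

4.4760

Known legs of the cycle: 1.046 × 3.224 × 0.06625 = 0.22341514
For no arbitrage the full-cycle product must be 1, so the missing rate is 1 / 0.22341514 ≈ 4.475972.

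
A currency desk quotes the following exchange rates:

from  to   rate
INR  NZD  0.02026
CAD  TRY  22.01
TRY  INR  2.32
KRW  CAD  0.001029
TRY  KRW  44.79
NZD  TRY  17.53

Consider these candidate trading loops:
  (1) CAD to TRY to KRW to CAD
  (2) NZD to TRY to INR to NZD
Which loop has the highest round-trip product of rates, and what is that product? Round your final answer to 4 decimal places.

(1) 22.01 × 44.79 × 0.001029 = 1.01442
(2) 17.53 × 2.32 × 0.02026 = 0.82397
Highest is cycle (1) at 1.0144 (>1, arbitrage).

1.0144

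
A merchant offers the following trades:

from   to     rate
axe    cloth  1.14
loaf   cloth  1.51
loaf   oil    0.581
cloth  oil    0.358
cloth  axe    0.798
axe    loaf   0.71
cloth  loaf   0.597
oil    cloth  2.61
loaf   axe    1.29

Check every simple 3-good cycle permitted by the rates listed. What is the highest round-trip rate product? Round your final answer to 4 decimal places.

0.9053

loaf→oil→cloth→loaf: 0.581 × 2.61 × 0.597 = 0.90530
loaf→axe→cloth→loaf: 1.29 × 1.14 × 0.597 = 0.87795
loaf→cloth→axe→loaf: 1.51 × 0.798 × 0.71 = 0.85554
Maximum is loaf→oil→cloth→loaf at 0.9053; no arbitrage — every cycle loses value.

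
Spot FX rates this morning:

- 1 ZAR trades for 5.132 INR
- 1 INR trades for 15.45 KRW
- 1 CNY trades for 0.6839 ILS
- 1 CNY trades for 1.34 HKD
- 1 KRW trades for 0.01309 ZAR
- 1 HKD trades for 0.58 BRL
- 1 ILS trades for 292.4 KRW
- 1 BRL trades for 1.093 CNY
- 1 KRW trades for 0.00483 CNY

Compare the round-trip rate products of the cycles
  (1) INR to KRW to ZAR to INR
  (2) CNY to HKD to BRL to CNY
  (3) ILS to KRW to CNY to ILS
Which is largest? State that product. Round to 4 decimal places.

(1) 15.45 × 0.01309 × 5.132 = 1.03790
(2) 1.34 × 0.58 × 1.093 = 0.84948
(3) 292.4 × 0.00483 × 0.6839 = 0.96587
Highest is cycle (1) at 1.0379 (>1, arbitrage).

1.0379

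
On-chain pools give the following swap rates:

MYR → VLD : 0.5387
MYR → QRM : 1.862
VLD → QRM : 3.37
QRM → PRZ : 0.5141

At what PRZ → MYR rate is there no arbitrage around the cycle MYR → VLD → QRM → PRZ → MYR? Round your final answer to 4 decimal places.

1.0715

Known legs of the cycle: 0.5387 × 3.37 × 0.5141 = 0.9333069079
For no arbitrage the full-cycle product must be 1, so the missing rate is 1 / 0.9333069079 ≈ 1.071459.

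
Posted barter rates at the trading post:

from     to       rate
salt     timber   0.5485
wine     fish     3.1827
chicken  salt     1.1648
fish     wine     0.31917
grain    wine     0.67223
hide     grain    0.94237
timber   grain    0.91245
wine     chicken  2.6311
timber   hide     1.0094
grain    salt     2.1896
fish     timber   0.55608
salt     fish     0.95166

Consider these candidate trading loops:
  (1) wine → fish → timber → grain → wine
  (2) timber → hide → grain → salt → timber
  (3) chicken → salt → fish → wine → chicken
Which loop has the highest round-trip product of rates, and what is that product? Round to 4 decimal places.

1.1424

(1) 3.1827 × 0.55608 × 0.91245 × 0.67223 = 1.08558
(2) 1.0094 × 0.94237 × 2.1896 × 0.5485 = 1.14242
(3) 1.1648 × 0.95166 × 0.31917 × 2.6311 = 0.93088
Highest is cycle (2) at 1.1424 (>1, arbitrage).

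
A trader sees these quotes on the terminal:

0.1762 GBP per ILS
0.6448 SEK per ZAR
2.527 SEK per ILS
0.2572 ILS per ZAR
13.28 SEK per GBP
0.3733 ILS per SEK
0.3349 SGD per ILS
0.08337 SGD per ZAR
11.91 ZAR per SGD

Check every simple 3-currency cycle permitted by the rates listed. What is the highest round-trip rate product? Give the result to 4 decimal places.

1.0259

ILS→SGD→ZAR→ILS: 0.3349 × 11.91 × 0.2572 = 1.02588
ILS→GBP→SEK→ILS: 0.1762 × 13.28 × 0.3733 = 0.87350
Maximum is ILS→SGD→ZAR→ILS at 1.0259; arbitrage exists.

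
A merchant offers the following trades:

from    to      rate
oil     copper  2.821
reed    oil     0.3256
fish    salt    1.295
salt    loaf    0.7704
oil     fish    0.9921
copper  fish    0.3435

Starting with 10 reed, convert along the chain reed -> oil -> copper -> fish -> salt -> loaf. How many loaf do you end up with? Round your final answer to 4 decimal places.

10 reed × 0.3256 = 3.256 oil
3.256 oil × 2.821 = 9.185176 copper
9.185176 copper × 0.3435 = 3.155107956 fish
3.155107956 fish × 1.295 = 4.08586480302 salt
4.08586480302 salt × 0.7704 = 3.147750244246608 loaf

3.1478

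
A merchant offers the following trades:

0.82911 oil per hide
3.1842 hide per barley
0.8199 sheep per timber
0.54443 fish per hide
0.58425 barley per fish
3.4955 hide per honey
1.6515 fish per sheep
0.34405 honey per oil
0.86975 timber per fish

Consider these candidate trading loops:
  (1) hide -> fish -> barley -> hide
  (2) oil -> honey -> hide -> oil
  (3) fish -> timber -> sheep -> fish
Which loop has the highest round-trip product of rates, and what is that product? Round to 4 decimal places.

1.1777

(1) 0.54443 × 0.58425 × 3.1842 = 1.01284
(2) 0.34405 × 3.4955 × 0.82911 = 0.99711
(3) 0.86975 × 0.8199 × 1.6515 = 1.17770
Highest is cycle (3) at 1.1777 (>1, arbitrage).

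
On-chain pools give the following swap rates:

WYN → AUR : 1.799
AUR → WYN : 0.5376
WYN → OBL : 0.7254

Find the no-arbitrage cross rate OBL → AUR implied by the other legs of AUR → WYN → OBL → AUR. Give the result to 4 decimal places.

Known legs of the cycle: 0.5376 × 0.7254 = 0.38997504
For no arbitrage the full-cycle product must be 1, so the missing rate is 1 / 0.38997504 ≈ 2.564267.

2.5643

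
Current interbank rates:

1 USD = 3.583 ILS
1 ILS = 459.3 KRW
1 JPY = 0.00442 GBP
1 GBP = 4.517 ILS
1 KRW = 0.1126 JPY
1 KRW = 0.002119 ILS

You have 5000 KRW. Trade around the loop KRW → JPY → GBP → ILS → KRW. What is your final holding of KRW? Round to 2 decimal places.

5000 KRW × 0.1126 = 563 JPY
563 JPY × 0.00442 = 2.48846 GBP
2.48846 GBP × 4.517 = 11.24037382 ILS
11.24037382 ILS × 459.3 = 5162.703695526 KRW

5162.70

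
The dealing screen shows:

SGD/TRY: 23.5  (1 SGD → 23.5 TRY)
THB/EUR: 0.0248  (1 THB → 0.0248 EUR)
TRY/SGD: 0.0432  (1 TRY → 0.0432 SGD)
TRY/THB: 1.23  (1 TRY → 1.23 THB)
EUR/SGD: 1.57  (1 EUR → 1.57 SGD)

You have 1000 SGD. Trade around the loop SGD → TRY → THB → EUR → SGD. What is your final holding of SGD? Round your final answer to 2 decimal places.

1125.45

1000 SGD × 23.5 = 23500 TRY
23500 TRY × 1.23 = 28905 THB
28905 THB × 0.0248 = 716.844 EUR
716.844 EUR × 1.57 = 1125.44508 SGD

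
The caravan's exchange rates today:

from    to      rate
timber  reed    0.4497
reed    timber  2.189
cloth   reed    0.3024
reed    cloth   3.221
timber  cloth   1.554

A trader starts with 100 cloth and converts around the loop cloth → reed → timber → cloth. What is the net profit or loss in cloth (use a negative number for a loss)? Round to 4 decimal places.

2.8676

100 cloth × 0.3024 = 30.24 reed
30.24 reed × 2.189 = 66.19536 timber
66.19536 timber × 1.554 = 102.86758944 cloth
Net change: 102.86758944 − 100 = 2.86758944 cloth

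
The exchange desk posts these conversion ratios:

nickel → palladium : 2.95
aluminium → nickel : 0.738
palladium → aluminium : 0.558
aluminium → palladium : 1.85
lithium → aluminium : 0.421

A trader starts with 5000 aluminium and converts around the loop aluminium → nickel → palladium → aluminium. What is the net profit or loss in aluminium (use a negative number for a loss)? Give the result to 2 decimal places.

1074.11

5000 aluminium × 0.738 = 3690 nickel
3690 nickel × 2.95 = 10885.5 palladium
10885.5 palladium × 0.558 = 6074.109 aluminium
Net change: 6074.109 − 5000 = 1074.109 aluminium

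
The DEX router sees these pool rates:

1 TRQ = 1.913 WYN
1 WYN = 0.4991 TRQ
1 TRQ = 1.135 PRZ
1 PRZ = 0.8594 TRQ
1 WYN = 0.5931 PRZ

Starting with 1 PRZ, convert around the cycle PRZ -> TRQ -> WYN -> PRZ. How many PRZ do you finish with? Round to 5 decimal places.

0.97508

1 PRZ × 0.8594 = 0.8594 TRQ
0.8594 TRQ × 1.913 = 1.6440322 WYN
1.6440322 WYN × 0.5931 = 0.97507549782 PRZ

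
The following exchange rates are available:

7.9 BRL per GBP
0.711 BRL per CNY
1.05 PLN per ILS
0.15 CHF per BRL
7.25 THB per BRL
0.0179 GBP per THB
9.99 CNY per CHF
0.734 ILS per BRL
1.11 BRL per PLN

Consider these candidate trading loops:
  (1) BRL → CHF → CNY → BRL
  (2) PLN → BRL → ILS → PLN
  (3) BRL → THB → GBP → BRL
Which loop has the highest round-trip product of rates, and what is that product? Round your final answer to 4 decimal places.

1.0654

(1) 0.15 × 9.99 × 0.711 = 1.06543
(2) 1.11 × 0.734 × 1.05 = 0.85548
(3) 7.25 × 0.0179 × 7.9 = 1.02522
Highest is cycle (1) at 1.0654 (>1, arbitrage).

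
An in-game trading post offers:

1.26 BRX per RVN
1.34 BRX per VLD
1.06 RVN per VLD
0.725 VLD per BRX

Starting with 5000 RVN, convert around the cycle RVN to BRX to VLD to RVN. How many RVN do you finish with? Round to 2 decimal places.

5000 RVN × 1.26 = 6300 BRX
6300 BRX × 0.725 = 4567.5 VLD
4567.5 VLD × 1.06 = 4841.55 RVN

4841.55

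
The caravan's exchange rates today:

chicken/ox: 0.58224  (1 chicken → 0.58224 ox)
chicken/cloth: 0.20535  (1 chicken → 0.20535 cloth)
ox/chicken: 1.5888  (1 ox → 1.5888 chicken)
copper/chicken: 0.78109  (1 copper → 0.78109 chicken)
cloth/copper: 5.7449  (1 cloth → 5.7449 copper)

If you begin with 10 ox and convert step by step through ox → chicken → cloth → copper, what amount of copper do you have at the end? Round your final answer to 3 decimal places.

18.743

10 ox × 1.5888 = 15.888 chicken
15.888 chicken × 0.20535 = 3.2626008 cloth
3.2626008 cloth × 5.7449 = 18.74331533592 copper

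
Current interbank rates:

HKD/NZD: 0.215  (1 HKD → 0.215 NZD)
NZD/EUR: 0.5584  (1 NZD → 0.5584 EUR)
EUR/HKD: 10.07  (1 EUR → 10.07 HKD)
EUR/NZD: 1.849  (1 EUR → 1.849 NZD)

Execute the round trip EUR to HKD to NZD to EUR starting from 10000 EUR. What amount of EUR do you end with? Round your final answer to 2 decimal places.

12089.64

10000 EUR × 10.07 = 100700 HKD
100700 HKD × 0.215 = 21650.5 NZD
21650.5 NZD × 0.5584 = 12089.6392 EUR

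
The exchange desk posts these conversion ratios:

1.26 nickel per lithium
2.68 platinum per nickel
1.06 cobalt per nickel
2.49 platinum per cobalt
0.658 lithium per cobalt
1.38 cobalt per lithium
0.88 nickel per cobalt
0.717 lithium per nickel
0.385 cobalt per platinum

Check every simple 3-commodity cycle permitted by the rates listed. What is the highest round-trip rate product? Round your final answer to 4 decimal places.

nickel→platinum→cobalt→nickel: 2.68 × 0.385 × 0.88 = 0.90798
lithium→nickel→cobalt→lithium: 1.26 × 1.06 × 0.658 = 0.87882
lithium→cobalt→nickel→lithium: 1.38 × 0.88 × 0.717 = 0.87072
Maximum is nickel→platinum→cobalt→nickel at 0.9080; no arbitrage — every cycle loses value.

0.9080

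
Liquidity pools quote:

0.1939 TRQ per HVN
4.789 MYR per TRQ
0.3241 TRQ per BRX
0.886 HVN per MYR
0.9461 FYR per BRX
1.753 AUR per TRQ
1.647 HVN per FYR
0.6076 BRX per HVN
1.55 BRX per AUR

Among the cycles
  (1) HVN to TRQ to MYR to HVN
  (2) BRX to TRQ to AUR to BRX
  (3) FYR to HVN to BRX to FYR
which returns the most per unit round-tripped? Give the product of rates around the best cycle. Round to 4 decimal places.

(1) 0.1939 × 4.789 × 0.886 = 0.82273
(2) 0.3241 × 1.753 × 1.55 = 0.88063
(3) 1.647 × 0.6076 × 0.9461 = 0.94678
Highest is cycle (3) at 0.9468 (≤1, no arbitrage).

0.9468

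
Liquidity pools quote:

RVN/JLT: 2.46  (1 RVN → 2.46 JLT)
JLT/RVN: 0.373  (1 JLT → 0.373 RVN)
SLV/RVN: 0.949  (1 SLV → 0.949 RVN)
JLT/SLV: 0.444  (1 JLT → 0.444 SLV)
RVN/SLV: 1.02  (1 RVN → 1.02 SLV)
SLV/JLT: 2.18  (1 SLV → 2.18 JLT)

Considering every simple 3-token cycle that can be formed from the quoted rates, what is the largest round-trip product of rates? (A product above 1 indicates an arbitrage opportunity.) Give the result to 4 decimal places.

1.0365

SLV→RVN→JLT→SLV: 0.949 × 2.46 × 0.444 = 1.03654
SLV→JLT→RVN→SLV: 2.18 × 0.373 × 1.02 = 0.82940
Maximum is SLV→RVN→JLT→SLV at 1.0365; arbitrage exists.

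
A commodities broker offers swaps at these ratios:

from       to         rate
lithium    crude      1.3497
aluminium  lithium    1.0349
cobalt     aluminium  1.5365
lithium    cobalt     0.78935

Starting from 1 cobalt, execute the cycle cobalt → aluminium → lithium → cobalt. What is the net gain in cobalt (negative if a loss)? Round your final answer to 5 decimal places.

0.25516

1 cobalt × 1.5365 = 1.5365 aluminium
1.5365 aluminium × 1.0349 = 1.59012385 lithium
1.59012385 lithium × 0.78935 = 1.2551642609975 cobalt
Net change: 1.2551642609975 − 1 = 0.2551642609975 cobalt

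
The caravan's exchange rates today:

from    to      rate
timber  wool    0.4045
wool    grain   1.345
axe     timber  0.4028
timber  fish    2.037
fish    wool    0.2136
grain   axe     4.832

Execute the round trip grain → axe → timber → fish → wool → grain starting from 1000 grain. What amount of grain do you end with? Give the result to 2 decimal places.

1139.02

1000 grain × 4.832 = 4832 axe
4832 axe × 0.4028 = 1946.3296 timber
1946.3296 timber × 2.037 = 3964.6733952 fish
3964.6733952 fish × 0.2136 = 846.85423721472 wool
846.85423721472 wool × 1.345 = 1139.0189490537984 grain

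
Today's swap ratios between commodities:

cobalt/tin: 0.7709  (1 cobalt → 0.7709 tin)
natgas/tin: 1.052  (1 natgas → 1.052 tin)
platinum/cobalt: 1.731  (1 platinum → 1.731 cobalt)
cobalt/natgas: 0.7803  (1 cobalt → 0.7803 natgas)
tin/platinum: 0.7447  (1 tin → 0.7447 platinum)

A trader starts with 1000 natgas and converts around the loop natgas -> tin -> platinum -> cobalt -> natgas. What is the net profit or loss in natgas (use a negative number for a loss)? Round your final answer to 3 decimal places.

1000 natgas × 1.052 = 1052 tin
1052 tin × 0.7447 = 783.4244 platinum
783.4244 platinum × 1.731 = 1356.1076364 cobalt
1356.1076364 cobalt × 0.7803 = 1058.17078868292 natgas
Net change: 1058.17078868292 − 1000 = 58.17078868292 natgas

58.171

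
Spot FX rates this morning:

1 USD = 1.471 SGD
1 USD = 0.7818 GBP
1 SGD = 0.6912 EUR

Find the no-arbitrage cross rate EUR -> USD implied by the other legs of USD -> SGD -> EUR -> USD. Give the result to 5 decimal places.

Known legs of the cycle: 1.471 × 0.6912 = 1.0167552
For no arbitrage the full-cycle product must be 1, so the missing rate is 1 / 1.0167552 ≈ 0.9835209.

0.98352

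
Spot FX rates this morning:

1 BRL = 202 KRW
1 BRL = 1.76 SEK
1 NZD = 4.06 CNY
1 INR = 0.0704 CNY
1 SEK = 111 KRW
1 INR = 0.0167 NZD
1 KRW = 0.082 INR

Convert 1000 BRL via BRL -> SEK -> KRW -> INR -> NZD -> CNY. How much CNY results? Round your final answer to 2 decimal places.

1086.16

1000 BRL × 1.76 = 1760 SEK
1760 SEK × 111 = 195360 KRW
195360 KRW × 0.082 = 16019.52 INR
16019.52 INR × 0.0167 = 267.525984 NZD
267.525984 NZD × 4.06 = 1086.15549504 CNY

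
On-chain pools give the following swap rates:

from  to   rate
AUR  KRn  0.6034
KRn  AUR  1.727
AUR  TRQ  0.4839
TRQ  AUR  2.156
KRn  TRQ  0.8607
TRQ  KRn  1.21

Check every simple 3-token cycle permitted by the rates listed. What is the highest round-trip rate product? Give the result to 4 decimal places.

AUR→KRn→TRQ→AUR: 0.6034 × 0.8607 × 2.156 = 1.11971
AUR→TRQ→KRn→AUR: 0.4839 × 1.21 × 1.727 = 1.01119
Maximum is AUR→KRn→TRQ→AUR at 1.1197; arbitrage exists.

1.1197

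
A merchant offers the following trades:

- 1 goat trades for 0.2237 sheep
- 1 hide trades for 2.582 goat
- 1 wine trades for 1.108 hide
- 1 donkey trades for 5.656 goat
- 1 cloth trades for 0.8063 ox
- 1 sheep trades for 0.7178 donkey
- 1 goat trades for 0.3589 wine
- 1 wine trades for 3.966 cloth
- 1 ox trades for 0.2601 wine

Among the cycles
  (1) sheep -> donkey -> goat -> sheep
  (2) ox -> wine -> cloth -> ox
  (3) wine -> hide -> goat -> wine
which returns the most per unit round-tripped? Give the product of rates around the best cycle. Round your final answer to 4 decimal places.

(1) 0.7178 × 5.656 × 0.2237 = 0.90819
(2) 0.2601 × 3.966 × 0.8063 = 0.83174
(3) 1.108 × 2.582 × 0.3589 = 1.02676
Highest is cycle (3) at 1.0268 (>1, arbitrage).

1.0268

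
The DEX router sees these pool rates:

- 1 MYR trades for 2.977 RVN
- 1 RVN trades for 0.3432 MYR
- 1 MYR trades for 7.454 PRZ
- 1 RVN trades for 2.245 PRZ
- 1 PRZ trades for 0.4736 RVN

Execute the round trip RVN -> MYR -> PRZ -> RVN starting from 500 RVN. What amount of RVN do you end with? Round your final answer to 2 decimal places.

605.78

500 RVN × 0.3432 = 171.6 MYR
171.6 MYR × 7.454 = 1279.1064 PRZ
1279.1064 PRZ × 0.4736 = 605.78479104 RVN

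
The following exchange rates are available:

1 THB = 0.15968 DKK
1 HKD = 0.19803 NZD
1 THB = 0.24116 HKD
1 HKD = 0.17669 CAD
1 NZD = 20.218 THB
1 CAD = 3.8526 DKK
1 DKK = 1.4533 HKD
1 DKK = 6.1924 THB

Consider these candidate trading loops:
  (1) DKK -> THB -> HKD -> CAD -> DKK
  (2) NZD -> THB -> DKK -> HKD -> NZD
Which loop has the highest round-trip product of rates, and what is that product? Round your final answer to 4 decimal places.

1.0166

(1) 6.1924 × 0.24116 × 0.17669 × 3.8526 = 1.01655
(2) 20.218 × 0.15968 × 1.4533 × 0.19803 = 0.92913
Highest is cycle (1) at 1.0166 (>1, arbitrage).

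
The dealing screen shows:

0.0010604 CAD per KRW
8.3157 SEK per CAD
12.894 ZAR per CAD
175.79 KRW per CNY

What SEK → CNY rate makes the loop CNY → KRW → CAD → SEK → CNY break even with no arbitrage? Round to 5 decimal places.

Known legs of the cycle: 175.79 × 0.0010604 × 8.3157 = 1.5501106439412
For no arbitrage the full-cycle product must be 1, so the missing rate is 1 / 1.5501106439412 ≈ 0.6451152.

0.64512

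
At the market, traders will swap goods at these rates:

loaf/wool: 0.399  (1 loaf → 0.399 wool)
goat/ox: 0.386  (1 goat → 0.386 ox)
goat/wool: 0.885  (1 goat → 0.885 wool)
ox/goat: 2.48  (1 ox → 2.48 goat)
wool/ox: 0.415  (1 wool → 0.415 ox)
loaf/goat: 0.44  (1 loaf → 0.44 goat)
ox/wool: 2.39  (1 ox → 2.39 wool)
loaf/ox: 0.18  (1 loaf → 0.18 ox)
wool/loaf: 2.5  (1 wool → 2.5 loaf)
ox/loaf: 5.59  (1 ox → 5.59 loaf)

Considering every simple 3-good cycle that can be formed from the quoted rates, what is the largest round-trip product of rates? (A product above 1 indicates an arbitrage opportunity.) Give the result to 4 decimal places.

1.0755

loaf→ox→wool→loaf: 0.18 × 2.39 × 2.5 = 1.07550
loaf→goat→wool→loaf: 0.44 × 0.885 × 2.5 = 0.97350
loaf→goat→ox→loaf: 0.44 × 0.386 × 5.59 = 0.94941
loaf→wool→ox→loaf: 0.399 × 0.415 × 5.59 = 0.92562
ox→goat→wool→ox: 2.48 × 0.885 × 0.415 = 0.91084
Maximum is loaf→ox→wool→loaf at 1.0755; arbitrage exists.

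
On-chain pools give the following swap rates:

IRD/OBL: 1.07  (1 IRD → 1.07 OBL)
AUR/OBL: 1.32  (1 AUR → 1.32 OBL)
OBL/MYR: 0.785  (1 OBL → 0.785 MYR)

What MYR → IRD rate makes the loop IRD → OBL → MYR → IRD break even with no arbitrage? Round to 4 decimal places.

1.1905

Known legs of the cycle: 1.07 × 0.785 = 0.83995
For no arbitrage the full-cycle product must be 1, so the missing rate is 1 / 0.83995 ≈ 1.190547.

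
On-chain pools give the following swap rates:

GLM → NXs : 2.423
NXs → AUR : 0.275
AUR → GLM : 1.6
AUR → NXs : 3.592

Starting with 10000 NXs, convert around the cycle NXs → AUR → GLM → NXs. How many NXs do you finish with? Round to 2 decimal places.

10661.20

10000 NXs × 0.275 = 2750 AUR
2750 AUR × 1.6 = 4400 GLM
4400 GLM × 2.423 = 10661.2 NXs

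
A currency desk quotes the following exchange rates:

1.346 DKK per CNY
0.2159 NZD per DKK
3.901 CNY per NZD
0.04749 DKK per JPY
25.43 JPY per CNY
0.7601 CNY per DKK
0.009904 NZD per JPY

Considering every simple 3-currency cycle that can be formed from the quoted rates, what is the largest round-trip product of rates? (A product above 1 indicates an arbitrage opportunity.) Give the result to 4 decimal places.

CNY→DKK→NZD→CNY: 1.346 × 0.2159 × 3.901 = 1.13364
CNY→JPY→NZD→CNY: 25.43 × 0.009904 × 3.901 = 0.98250
CNY→JPY→DKK→CNY: 25.43 × 0.04749 × 0.7601 = 0.91795
Maximum is CNY→DKK→NZD→CNY at 1.1336; arbitrage exists.

1.1336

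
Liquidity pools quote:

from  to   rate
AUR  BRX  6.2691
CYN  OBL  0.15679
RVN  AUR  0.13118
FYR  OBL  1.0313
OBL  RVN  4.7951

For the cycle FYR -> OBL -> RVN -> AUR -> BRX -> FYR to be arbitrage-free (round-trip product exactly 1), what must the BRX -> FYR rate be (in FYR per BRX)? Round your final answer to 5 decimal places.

Known legs of the cycle: 1.0313 × 4.7951 × 0.13118 × 6.2691 = 4.06682524128980694
For no arbitrage the full-cycle product must be 1, so the missing rate is 1 / 4.06682524128980694 ≈ 0.2458921.

0.24589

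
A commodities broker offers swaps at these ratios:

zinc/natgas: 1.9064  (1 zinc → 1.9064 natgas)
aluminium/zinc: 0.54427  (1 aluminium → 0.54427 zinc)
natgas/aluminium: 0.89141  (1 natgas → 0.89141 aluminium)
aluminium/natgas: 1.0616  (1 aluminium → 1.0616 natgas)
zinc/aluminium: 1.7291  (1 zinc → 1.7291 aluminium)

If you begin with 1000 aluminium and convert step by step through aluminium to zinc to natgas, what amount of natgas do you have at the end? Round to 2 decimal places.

1000 aluminium × 0.54427 = 544.27 zinc
544.27 zinc × 1.9064 = 1037.596328 natgas

1037.60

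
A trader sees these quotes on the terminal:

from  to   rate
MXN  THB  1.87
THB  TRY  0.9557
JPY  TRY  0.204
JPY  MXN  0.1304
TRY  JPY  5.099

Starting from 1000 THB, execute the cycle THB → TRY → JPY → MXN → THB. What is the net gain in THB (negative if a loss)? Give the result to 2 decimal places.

1000 THB × 0.9557 = 955.7 TRY
955.7 TRY × 5.099 = 4873.1143 JPY
4873.1143 JPY × 0.1304 = 635.45410472 MXN
635.45410472 MXN × 1.87 = 1188.2991758264 THB
Net change: 1188.2991758264 − 1000 = 188.2991758264 THB

188.30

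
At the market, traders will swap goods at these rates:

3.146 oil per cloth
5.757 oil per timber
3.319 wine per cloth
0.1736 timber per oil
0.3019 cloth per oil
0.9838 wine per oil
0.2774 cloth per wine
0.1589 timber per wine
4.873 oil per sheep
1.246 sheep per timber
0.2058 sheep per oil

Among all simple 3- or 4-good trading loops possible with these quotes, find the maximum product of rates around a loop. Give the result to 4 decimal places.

1.0541

sheep→oil→timber→sheep: 4.873 × 0.1736 × 1.246 = 1.05406
sheep→oil→wine→timber→sheep: 4.873 × 0.9838 × 0.1589 × 1.246 = 0.94917
cloth→wine→timber→oil→cloth: 3.319 × 0.1589 × 5.757 × 0.3019 = 0.91662
oil→wine→timber→oil: 0.9838 × 0.1589 × 5.757 = 0.89997
cloth→oil→wine→cloth: 3.146 × 0.9838 × 0.2774 = 0.85856
Maximum is sheep→oil→timber→sheep at 1.0541; arbitrage exists.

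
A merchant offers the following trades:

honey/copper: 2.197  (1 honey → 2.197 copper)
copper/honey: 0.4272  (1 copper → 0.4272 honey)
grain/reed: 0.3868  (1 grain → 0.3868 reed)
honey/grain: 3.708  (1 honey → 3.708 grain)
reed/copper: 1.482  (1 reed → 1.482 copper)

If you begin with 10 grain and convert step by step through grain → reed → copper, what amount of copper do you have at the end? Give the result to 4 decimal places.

5.7324

10 grain × 0.3868 = 3.868 reed
3.868 reed × 1.482 = 5.732376 copper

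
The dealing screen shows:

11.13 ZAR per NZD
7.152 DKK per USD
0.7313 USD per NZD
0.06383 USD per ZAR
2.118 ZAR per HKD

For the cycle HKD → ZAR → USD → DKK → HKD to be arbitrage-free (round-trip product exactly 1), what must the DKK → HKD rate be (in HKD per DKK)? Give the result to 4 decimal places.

Known legs of the cycle: 2.118 × 0.06383 × 7.152 = 0.96689275488
For no arbitrage the full-cycle product must be 1, so the missing rate is 1 / 0.96689275488 ≈ 1.034241.

1.0342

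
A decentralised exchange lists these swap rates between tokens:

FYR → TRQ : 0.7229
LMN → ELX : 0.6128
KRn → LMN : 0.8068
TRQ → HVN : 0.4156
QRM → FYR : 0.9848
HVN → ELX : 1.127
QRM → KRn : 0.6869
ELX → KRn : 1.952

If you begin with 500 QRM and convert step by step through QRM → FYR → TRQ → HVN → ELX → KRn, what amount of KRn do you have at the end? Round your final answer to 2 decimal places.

500 QRM × 0.9848 = 492.4 FYR
492.4 FYR × 0.7229 = 355.95596 TRQ
355.95596 TRQ × 0.4156 = 147.935296976 HVN
147.935296976 HVN × 1.127 = 166.723079691952 ELX
166.723079691952 ELX × 1.952 = 325.443451558690304 KRn

325.44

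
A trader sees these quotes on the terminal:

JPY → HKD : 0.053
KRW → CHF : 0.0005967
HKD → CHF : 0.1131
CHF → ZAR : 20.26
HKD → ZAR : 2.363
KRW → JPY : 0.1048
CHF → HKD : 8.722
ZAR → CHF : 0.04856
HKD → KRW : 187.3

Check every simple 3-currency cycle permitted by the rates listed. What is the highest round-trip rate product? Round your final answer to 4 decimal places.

JPY→HKD→KRW→JPY: 0.053 × 187.3 × 0.1048 = 1.04034
ZAR→CHF→HKD→ZAR: 0.04856 × 8.722 × 2.363 = 1.00083
CHF→HKD→KRW→CHF: 8.722 × 187.3 × 0.0005967 = 0.97479
Maximum is JPY→HKD→KRW→JPY at 1.0403; arbitrage exists.

1.0403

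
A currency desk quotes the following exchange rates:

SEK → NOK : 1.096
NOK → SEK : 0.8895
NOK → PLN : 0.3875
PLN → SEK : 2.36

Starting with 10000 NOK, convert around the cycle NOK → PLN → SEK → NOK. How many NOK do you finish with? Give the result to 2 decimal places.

10022.92

10000 NOK × 0.3875 = 3875 PLN
3875 PLN × 2.36 = 9145 SEK
9145 SEK × 1.096 = 10022.92 NOK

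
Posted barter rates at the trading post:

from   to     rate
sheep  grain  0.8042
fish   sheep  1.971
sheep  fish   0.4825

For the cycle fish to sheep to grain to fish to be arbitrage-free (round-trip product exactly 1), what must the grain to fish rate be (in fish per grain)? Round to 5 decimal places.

0.63088

Known legs of the cycle: 1.971 × 0.8042 = 1.5850782
For no arbitrage the full-cycle product must be 1, so the missing rate is 1 / 1.5850782 ≈ 0.6308837.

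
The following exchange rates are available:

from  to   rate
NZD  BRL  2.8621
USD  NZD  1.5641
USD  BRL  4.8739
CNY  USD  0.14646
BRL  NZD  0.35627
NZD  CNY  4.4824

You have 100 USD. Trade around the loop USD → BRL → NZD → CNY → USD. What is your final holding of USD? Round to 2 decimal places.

100 USD × 4.8739 = 487.39 BRL
487.39 BRL × 0.35627 = 173.6424353 NZD
173.6424353 NZD × 4.4824 = 778.33485198872 CNY
778.33485198872 CNY × 0.14646 = 113.9949224222679312 USD

113.99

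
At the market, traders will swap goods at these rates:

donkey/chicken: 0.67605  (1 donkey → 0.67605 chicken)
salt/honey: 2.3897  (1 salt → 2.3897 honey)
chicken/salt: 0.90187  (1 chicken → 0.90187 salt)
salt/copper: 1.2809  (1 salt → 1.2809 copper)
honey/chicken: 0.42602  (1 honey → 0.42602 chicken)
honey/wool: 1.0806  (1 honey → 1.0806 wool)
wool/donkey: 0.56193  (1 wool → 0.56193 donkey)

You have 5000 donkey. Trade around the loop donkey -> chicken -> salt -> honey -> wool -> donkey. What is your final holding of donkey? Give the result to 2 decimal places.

4423.68

5000 donkey × 0.67605 = 3380.25 chicken
3380.25 chicken × 0.90187 = 3048.5460675 salt
3048.5460675 salt × 2.3897 = 7285.11053750475 honey
7285.11053750475 honey × 1.0806 = 7872.29044682763285 wool
7872.29044682763285 wool × 0.56193 = 4423.6761707858517274005 donkey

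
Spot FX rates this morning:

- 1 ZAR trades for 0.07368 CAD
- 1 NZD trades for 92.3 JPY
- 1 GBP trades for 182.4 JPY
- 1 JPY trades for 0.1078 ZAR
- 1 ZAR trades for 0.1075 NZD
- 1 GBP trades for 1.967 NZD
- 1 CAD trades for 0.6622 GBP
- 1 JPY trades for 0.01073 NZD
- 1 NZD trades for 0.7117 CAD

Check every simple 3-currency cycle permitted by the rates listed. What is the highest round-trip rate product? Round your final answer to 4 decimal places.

ZAR→NZD→JPY→ZAR: 0.1075 × 92.3 × 0.1078 = 1.06962
NZD→CAD→GBP→NZD: 0.7117 × 0.6622 × 1.967 = 0.92702
Maximum is ZAR→NZD→JPY→ZAR at 1.0696; arbitrage exists.

1.0696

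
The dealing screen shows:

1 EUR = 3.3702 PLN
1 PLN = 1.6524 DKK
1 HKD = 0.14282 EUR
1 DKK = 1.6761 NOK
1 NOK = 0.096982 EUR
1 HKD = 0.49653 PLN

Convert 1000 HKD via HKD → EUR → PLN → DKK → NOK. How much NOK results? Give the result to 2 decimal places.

1000 HKD × 0.14282 = 142.82 EUR
142.82 EUR × 3.3702 = 481.331964 PLN
481.331964 PLN × 1.6524 = 795.3529373136 DKK
795.3529373136 DKK × 1.6761 = 1333.09105823132496 NOK

1333.09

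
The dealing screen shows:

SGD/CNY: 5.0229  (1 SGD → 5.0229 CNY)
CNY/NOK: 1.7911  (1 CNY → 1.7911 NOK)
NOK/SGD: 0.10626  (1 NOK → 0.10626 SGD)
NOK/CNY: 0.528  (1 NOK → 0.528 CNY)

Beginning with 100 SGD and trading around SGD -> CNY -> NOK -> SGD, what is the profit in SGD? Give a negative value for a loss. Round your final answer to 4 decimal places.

100 SGD × 5.0229 = 502.29 CNY
502.29 CNY × 1.7911 = 899.651619 NOK
899.651619 NOK × 0.10626 = 95.59698103494 SGD
Net change: 95.59698103494 − 100 = -4.40301896506 SGD

-4.4030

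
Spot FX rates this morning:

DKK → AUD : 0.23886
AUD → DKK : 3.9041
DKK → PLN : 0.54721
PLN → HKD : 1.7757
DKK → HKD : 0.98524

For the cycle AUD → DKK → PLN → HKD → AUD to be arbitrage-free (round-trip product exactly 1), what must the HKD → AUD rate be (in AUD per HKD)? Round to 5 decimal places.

Known legs of the cycle: 3.9041 × 0.54721 × 1.7757 = 3.7935389995677
For no arbitrage the full-cycle product must be 1, so the missing rate is 1 / 3.7935389995677 ≈ 0.2636061.

0.26361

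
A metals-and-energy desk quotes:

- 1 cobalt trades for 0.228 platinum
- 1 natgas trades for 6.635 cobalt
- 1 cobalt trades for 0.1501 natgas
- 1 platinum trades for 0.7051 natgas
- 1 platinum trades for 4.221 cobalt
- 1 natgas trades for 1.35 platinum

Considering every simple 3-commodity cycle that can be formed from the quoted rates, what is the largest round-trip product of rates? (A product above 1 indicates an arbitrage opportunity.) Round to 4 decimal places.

natgas→cobalt→platinum→natgas: 6.635 × 0.228 × 0.7051 = 1.06666
natgas→platinum→cobalt→natgas: 1.35 × 4.221 × 0.1501 = 0.85532
Maximum is natgas→cobalt→platinum→natgas at 1.0667; arbitrage exists.

1.0667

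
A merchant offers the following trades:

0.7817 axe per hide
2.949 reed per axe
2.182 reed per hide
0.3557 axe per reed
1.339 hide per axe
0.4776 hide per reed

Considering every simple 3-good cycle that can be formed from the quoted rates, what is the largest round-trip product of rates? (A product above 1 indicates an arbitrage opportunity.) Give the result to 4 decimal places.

axe→reed→hide→axe: 2.949 × 0.4776 × 0.7817 = 1.10098
axe→hide→reed→axe: 1.339 × 2.182 × 0.3557 = 1.03925
Maximum is axe→reed→hide→axe at 1.1010; arbitrage exists.

1.1010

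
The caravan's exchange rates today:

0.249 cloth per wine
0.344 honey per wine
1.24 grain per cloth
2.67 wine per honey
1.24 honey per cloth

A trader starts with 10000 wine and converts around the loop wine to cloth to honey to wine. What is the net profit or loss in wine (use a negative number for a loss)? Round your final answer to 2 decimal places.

-1756.11

10000 wine × 0.249 = 2490 cloth
2490 cloth × 1.24 = 3087.6 honey
3087.6 honey × 2.67 = 8243.892 wine
Net change: 8243.892 − 10000 = -1756.108 wine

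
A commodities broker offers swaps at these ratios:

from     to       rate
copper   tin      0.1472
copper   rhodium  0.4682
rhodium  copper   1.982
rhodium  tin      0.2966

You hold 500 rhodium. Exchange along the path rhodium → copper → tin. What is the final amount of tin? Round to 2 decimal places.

500 rhodium × 1.982 = 991 copper
991 copper × 0.1472 = 145.8752 tin

145.88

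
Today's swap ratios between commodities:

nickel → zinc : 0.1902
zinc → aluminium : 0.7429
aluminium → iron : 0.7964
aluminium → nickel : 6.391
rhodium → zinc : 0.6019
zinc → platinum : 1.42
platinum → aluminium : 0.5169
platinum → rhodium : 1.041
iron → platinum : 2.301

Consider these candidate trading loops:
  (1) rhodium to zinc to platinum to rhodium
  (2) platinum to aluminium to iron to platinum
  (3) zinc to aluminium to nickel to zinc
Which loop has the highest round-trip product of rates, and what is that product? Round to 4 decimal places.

0.9472

(1) 0.6019 × 1.42 × 1.041 = 0.88974
(2) 0.5169 × 0.7964 × 2.301 = 0.94723
(3) 0.7429 × 6.391 × 0.1902 = 0.90305
Highest is cycle (2) at 0.9472 (≤1, no arbitrage).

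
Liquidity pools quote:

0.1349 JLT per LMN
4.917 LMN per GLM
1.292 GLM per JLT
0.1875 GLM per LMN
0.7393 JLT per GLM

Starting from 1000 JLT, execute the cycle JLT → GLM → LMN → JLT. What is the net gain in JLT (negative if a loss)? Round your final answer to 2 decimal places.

1000 JLT × 1.292 = 1292 GLM
1292 GLM × 4.917 = 6352.764 LMN
6352.764 LMN × 0.1349 = 856.9878636 JLT
Net change: 856.9878636 − 1000 = -143.0121364 JLT

-143.01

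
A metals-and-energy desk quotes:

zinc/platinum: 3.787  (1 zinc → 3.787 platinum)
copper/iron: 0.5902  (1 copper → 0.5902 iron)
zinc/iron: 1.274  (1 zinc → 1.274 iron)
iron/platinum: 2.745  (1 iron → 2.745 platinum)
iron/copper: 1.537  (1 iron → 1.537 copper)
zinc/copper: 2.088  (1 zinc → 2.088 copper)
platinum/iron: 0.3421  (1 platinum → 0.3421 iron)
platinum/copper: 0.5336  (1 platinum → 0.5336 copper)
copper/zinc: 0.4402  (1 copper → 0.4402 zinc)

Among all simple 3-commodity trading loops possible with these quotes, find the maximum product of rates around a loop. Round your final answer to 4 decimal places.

platinum→copper→zinc→platinum: 0.5336 × 0.4402 × 3.787 = 0.88953
platinum→copper→iron→platinum: 0.5336 × 0.5902 × 2.745 = 0.86448
zinc→iron→copper→zinc: 1.274 × 1.537 × 0.4402 = 0.86197
Maximum is platinum→copper→zinc→platinum at 0.8895; no arbitrage — every cycle loses value.

0.8895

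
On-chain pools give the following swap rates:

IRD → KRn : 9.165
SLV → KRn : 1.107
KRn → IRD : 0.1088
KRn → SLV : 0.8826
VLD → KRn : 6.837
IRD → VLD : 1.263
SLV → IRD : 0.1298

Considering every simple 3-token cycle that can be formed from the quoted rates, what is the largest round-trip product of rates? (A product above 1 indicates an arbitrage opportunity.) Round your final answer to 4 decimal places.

SLV→IRD→KRn→SLV: 0.1298 × 9.165 × 0.8826 = 1.04996
IRD→VLD→KRn→IRD: 1.263 × 6.837 × 0.1088 = 0.93950
Maximum is SLV→IRD→KRn→SLV at 1.0500; arbitrage exists.

1.0500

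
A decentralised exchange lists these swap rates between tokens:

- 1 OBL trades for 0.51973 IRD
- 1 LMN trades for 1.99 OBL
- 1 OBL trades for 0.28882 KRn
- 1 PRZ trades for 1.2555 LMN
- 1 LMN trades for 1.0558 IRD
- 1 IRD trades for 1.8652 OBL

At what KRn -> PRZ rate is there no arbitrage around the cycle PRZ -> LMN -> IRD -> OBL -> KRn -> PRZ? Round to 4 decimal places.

1.4004

Known legs of the cycle: 1.2555 × 1.0558 × 1.8652 × 0.28882 = 0.7140868657639416
For no arbitrage the full-cycle product must be 1, so the missing rate is 1 / 0.7140868657639416 ≈ 1.400390.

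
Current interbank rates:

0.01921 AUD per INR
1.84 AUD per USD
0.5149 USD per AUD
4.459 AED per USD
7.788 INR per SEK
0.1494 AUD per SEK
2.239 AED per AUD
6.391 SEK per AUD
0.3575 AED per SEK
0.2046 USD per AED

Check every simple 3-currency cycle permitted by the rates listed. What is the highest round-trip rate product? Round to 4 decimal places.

0.9561

SEK→INR→AUD→SEK: 7.788 × 0.01921 × 6.391 = 0.95614
AED→USD→AUD→AED: 0.2046 × 1.84 × 2.239 = 0.84290
Maximum is SEK→INR→AUD→SEK at 0.9561; no arbitrage — every cycle loses value.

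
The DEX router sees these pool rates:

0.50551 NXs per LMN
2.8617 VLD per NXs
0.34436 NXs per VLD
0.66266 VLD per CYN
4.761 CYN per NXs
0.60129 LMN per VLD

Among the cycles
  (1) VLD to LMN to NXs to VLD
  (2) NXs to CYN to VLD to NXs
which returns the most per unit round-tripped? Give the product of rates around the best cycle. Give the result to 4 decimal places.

(1) 0.60129 × 0.50551 × 2.8617 = 0.86984
(2) 4.761 × 0.66266 × 0.34436 = 1.08643
Highest is cycle (2) at 1.0864 (>1, arbitrage).

1.0864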